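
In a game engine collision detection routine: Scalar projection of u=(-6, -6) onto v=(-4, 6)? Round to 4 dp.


u.v = -12, |v| = sqrt(52) = 7.2111
Scalar projection = u.v / |v| = -12 / sqrt(52) = -1.6641

-1.6641


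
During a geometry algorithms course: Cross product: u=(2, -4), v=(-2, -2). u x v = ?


u x v = u_x*v_y - u_y*v_x = 2*(-2) - (-4)*(-2)
= (-4) - 8 = -12

-12


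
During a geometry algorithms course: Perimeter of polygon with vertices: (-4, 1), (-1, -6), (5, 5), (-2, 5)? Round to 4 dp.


Sides: (-4, 1)->(-1, -6): sqrt(58) = 7.615773, (-1, -6)->(5, 5): sqrt(157) = 12.529964, (5, 5)->(-2, 5): sqrt(49) = 7, (-2, 5)->(-4, 1): sqrt(20) = 4.472136
Sum = 31.617873
Perimeter = 31.6179

31.6179


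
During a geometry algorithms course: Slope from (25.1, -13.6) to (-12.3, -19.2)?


slope = (y2-y1)/(x2-x1) = ((-19.2)-(-13.6))/((-12.3)-25.1) = (-5.6)/(-37.4) = 0.1497

0.1497


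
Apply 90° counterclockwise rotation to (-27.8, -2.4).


90° CCW: (x,y) -> (-y, x)
(-27.8,-2.4) -> (2.4, -27.8)

(2.4, -27.8)


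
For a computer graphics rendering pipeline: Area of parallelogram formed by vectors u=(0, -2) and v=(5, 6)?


|u x v| = |0*6 - (-2)*5|
= |0 - (-10)| = 10

10


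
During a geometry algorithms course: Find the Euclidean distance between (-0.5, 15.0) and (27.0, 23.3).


dx=27.5, dy=8.3
d^2 = 27.5^2 + 8.3^2 = 825.14
d = sqrt(825.14) = 28.7253

28.7253


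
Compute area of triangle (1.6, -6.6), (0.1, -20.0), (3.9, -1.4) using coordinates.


Area = |x_A(y_B-y_C) + x_B(y_C-y_A) + x_C(y_A-y_B)|/2
= |(-29.76) + 0.52 + 52.26|/2
= 23.02/2 = 11.51

11.51


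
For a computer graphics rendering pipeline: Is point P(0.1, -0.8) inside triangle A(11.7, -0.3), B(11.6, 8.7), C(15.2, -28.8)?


Cross products: AB x AP = 104.45, BC x BP = -465.45, CA x CP = 332.35
All same sign? no

No, outside


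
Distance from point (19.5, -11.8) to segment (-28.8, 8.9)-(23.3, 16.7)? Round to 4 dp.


Project P onto AB: t = 0.8486 (clamped to [0,1])
Closest point on segment: (15.41, 15.5188)
Distance: 27.6232

27.6232


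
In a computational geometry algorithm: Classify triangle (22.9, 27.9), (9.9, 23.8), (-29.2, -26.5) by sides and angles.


Side lengths squared: AB^2=185.81, BC^2=4058.9, CA^2=5673.77
Sorted: [185.81, 4058.9, 5673.77]
By sides: Scalene, By angles: Obtuse

Scalene, Obtuse


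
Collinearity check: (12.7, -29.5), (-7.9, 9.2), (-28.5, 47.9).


Cross product: ((-7.9)-12.7)*(47.9-(-29.5)) - (9.2-(-29.5))*((-28.5)-12.7)
= 0

Yes, collinear


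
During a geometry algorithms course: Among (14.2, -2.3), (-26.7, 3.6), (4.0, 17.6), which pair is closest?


d(P0,P1) = 41.3234, d(P0,P2) = 22.3618, d(P1,P2) = 33.7415
Closest: P0 and P2

Closest pair: (14.2, -2.3) and (4.0, 17.6), distance = 22.3618


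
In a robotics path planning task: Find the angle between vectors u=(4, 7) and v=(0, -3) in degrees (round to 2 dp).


u.v = -21, |u| = sqrt(65) = 8.0623, |v| = sqrt(9) = 3
cos(theta) = u.v/(|u||v|) = -21/sqrt(585) = -0.868243
theta = acos(-0.868243) = 150.26 degrees

150.26 degrees


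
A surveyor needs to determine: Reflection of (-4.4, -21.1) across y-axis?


Reflection over y-axis: (x,y) -> (-x,y)
(-4.4, -21.1) -> (4.4, -21.1)

(4.4, -21.1)


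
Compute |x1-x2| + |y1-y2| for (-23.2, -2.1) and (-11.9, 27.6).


|(-23.2)-(-11.9)| + |(-2.1)-27.6| = 11.3 + 29.7 = 41

41


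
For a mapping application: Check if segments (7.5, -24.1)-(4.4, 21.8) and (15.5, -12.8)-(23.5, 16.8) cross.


Cross products: d1=146.4, d2=605.36, d3=-402.23, d4=-861.19
d1*d2 < 0 and d3*d4 < 0? no

No, they don't intersect


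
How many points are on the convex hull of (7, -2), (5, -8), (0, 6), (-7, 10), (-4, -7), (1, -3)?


Convex hull vertices (CCW): (-7, 10), (-4, -7), (5, -8), (7, -2), (0, 6)
Count = 5

5


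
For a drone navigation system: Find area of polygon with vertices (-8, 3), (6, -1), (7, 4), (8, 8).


Shoelace sum: ((-8)*(-1) - 6*3) + (6*4 - 7*(-1)) + (7*8 - 8*4) + (8*3 - (-8)*8)
= 133
Area = |133|/2 = 66.5

66.5


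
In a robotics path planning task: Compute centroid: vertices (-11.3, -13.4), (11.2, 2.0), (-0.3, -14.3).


Centroid = ((x_A+x_B+x_C)/3, (y_A+y_B+y_C)/3)
= (((-11.3)+11.2+(-0.3))/3, ((-13.4)+2+(-14.3))/3)
= (-0.1333, -8.5667)

(-0.1333, -8.5667)


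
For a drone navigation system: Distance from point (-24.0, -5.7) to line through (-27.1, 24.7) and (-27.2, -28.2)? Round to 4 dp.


|cross product| = 167.03
|line direction| = sqrt(2798.42) = 52.9001
Distance = 167.03/sqrt(2798.42) = 3.1575

3.1575


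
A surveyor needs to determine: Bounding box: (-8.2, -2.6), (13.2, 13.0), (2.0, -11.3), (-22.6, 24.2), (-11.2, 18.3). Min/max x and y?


x range: [-22.6, 13.2]
y range: [-11.3, 24.2]
Bounding box: (-22.6,-11.3) to (13.2,24.2)

(-22.6,-11.3) to (13.2,24.2)


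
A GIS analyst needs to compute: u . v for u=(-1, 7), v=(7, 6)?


u . v = u_x*v_x + u_y*v_y = (-1)*7 + 7*6
= (-7) + 42 = 35

35


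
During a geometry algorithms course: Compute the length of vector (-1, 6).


|u| = sqrt((-1)^2 + 6^2) = sqrt(37) = 6.0828

6.0828


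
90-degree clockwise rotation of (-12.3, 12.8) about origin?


90° CW: (x,y) -> (y, -x)
(-12.3,12.8) -> (12.8, 12.3)

(12.8, 12.3)


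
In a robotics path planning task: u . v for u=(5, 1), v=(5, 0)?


u . v = u_x*v_x + u_y*v_y = 5*5 + 1*0
= 25 + 0 = 25

25


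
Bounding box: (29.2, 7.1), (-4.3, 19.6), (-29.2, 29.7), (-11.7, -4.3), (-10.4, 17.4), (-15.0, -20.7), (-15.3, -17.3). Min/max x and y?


x range: [-29.2, 29.2]
y range: [-20.7, 29.7]
Bounding box: (-29.2,-20.7) to (29.2,29.7)

(-29.2,-20.7) to (29.2,29.7)


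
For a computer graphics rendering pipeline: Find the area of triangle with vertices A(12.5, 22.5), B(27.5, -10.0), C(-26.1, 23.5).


Area = |x_A(y_B-y_C) + x_B(y_C-y_A) + x_C(y_A-y_B)|/2
= |(-418.75) + 27.5 + (-848.25)|/2
= 1239.5/2 = 619.75

619.75


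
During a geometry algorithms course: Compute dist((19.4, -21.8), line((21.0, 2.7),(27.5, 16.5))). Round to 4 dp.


|cross product| = 137.17
|line direction| = sqrt(232.69) = 15.2542
Distance = 137.17/sqrt(232.69) = 8.9923

8.9923


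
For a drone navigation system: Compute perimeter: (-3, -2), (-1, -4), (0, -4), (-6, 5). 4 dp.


Sides: (-3, -2)->(-1, -4): sqrt(8) = 2.828427, (-1, -4)->(0, -4): sqrt(1) = 1, (0, -4)->(-6, 5): sqrt(117) = 10.816654, (-6, 5)->(-3, -2): sqrt(58) = 7.615773
Sum = 22.260854
Perimeter = 22.2609

22.2609


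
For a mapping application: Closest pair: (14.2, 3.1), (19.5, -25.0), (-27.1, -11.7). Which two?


d(P0,P1) = 28.5955, d(P0,P2) = 43.8717, d(P1,P2) = 48.4608
Closest: P0 and P1

Closest pair: (14.2, 3.1) and (19.5, -25.0), distance = 28.5955


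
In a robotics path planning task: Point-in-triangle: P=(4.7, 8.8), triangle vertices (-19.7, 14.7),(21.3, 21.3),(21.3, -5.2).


Cross products: AB x AP = -402.94, BC x BP = -439.9, CA x CP = -243.66
All same sign? yes

Yes, inside


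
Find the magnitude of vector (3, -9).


|u| = sqrt(3^2 + (-9)^2) = sqrt(90) = 9.4868

9.4868


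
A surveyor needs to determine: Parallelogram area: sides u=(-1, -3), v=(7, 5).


|u x v| = |(-1)*5 - (-3)*7|
= |(-5) - (-21)| = 16

16


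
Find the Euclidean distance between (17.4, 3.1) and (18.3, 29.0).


dx=0.9, dy=25.9
d^2 = 0.9^2 + 25.9^2 = 671.62
d = sqrt(671.62) = 25.9156

25.9156


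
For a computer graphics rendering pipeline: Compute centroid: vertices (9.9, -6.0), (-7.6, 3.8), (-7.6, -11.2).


Centroid = ((x_A+x_B+x_C)/3, (y_A+y_B+y_C)/3)
= ((9.9+(-7.6)+(-7.6))/3, ((-6)+3.8+(-11.2))/3)
= (-1.7667, -4.4667)

(-1.7667, -4.4667)


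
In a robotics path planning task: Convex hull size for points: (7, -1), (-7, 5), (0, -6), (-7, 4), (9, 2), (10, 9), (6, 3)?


Convex hull vertices (CCW): (-7, 4), (0, -6), (7, -1), (9, 2), (10, 9), (-7, 5)
Count = 6

6


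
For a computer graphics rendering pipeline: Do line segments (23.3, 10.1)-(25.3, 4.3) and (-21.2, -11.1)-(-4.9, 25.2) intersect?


Cross products: d1=-1269.79, d2=-1436.93, d3=-300.5, d4=-133.36
d1*d2 < 0 and d3*d4 < 0? no

No, they don't intersect


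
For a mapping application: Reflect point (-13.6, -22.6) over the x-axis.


Reflection over x-axis: (x,y) -> (x,-y)
(-13.6, -22.6) -> (-13.6, 22.6)

(-13.6, 22.6)


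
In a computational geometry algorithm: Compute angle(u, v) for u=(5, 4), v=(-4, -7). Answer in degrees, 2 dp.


u.v = -48, |u| = sqrt(41) = 6.4031, |v| = sqrt(65) = 8.0623
cos(theta) = u.v/(|u||v|) = -48/sqrt(2665) = -0.929807
theta = acos(-0.929807) = 158.4 degrees

158.4 degrees


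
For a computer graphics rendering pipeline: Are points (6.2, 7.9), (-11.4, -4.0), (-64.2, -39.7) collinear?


Cross product: ((-11.4)-6.2)*((-39.7)-7.9) - ((-4)-7.9)*((-64.2)-6.2)
= 0

Yes, collinear


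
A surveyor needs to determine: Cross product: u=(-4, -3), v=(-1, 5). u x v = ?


u x v = u_x*v_y - u_y*v_x = (-4)*5 - (-3)*(-1)
= (-20) - 3 = -23

-23


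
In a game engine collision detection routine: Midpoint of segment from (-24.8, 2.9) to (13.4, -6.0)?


M = (((-24.8)+13.4)/2, (2.9+(-6))/2)
= (-5.7, -1.55)

(-5.7, -1.55)


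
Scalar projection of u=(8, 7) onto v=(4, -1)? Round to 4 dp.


u.v = 25, |v| = sqrt(17) = 4.1231
Scalar projection = u.v / |v| = 25 / sqrt(17) = 6.0634

6.0634


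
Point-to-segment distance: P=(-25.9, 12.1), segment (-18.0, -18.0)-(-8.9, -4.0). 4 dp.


Project P onto AB: t = 1 (clamped to [0,1])
Closest point on segment: (-8.9, -4)
Distance: 23.4139

23.4139


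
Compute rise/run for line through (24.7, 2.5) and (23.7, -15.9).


slope = (y2-y1)/(x2-x1) = ((-15.9)-2.5)/(23.7-24.7) = (-18.4)/(-1) = 18.4

18.4


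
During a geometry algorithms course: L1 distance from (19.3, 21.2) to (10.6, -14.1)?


|19.3-10.6| + |21.2-(-14.1)| = 8.7 + 35.3 = 44

44


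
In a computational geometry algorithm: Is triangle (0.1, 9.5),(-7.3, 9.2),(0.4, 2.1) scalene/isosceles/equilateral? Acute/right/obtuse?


Side lengths squared: AB^2=54.85, BC^2=109.7, CA^2=54.85
Sorted: [54.85, 54.85, 109.7]
By sides: Isosceles, By angles: Right

Isosceles, Right


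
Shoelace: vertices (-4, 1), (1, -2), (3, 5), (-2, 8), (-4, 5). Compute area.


Shoelace sum: ((-4)*(-2) - 1*1) + (1*5 - 3*(-2)) + (3*8 - (-2)*5) + ((-2)*5 - (-4)*8) + ((-4)*1 - (-4)*5)
= 90
Area = |90|/2 = 45

45


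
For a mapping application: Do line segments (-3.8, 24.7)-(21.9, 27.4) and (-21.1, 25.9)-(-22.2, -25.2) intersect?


Cross products: d1=885.35, d2=2195.65, d3=77.55, d4=-1232.75
d1*d2 < 0 and d3*d4 < 0? no

No, they don't intersect


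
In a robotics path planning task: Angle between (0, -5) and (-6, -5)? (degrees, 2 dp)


u.v = 25, |u| = sqrt(25) = 5, |v| = sqrt(61) = 7.8102
cos(theta) = u.v/(|u||v|) = 25/sqrt(1525) = 0.640184
theta = acos(0.640184) = 50.19 degrees

50.19 degrees


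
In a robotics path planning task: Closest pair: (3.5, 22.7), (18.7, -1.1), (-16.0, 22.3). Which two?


d(P0,P1) = 28.2397, d(P0,P2) = 19.5041, d(P1,P2) = 41.8527
Closest: P0 and P2

Closest pair: (3.5, 22.7) and (-16.0, 22.3), distance = 19.5041


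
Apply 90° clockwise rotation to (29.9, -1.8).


90° CW: (x,y) -> (y, -x)
(29.9,-1.8) -> (-1.8, -29.9)

(-1.8, -29.9)


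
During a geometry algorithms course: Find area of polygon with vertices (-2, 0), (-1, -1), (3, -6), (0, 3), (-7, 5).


Shoelace sum: ((-2)*(-1) - (-1)*0) + ((-1)*(-6) - 3*(-1)) + (3*3 - 0*(-6)) + (0*5 - (-7)*3) + ((-7)*0 - (-2)*5)
= 51
Area = |51|/2 = 25.5

25.5


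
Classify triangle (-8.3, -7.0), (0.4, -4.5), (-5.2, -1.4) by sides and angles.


Side lengths squared: AB^2=81.94, BC^2=40.97, CA^2=40.97
Sorted: [40.97, 40.97, 81.94]
By sides: Isosceles, By angles: Right

Isosceles, Right


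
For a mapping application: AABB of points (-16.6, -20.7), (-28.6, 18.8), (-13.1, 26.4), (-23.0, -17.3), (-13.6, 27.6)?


x range: [-28.6, -13.1]
y range: [-20.7, 27.6]
Bounding box: (-28.6,-20.7) to (-13.1,27.6)

(-28.6,-20.7) to (-13.1,27.6)


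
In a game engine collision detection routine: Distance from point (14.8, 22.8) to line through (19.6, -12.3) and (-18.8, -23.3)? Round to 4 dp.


|cross product| = 1400.64
|line direction| = sqrt(1595.56) = 39.9445
Distance = 1400.64/sqrt(1595.56) = 35.0647

35.0647


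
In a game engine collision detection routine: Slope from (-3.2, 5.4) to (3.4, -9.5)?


slope = (y2-y1)/(x2-x1) = ((-9.5)-5.4)/(3.4-(-3.2)) = (-14.9)/6.6 = -2.2576

-2.2576


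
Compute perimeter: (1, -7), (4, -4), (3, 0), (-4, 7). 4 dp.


Sides: (1, -7)->(4, -4): sqrt(18) = 4.242641, (4, -4)->(3, 0): sqrt(17) = 4.123106, (3, 0)->(-4, 7): sqrt(98) = 9.899495, (-4, 7)->(1, -7): sqrt(221) = 14.866069
Sum = 33.131311
Perimeter = 33.1313

33.1313


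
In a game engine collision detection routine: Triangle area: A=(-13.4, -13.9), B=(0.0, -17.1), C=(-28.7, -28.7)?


Area = |x_A(y_B-y_C) + x_B(y_C-y_A) + x_C(y_A-y_B)|/2
= |(-155.44) + 0 + (-91.84)|/2
= 247.28/2 = 123.64

123.64


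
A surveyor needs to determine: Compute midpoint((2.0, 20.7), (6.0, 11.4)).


M = ((2+6)/2, (20.7+11.4)/2)
= (4, 16.05)

(4, 16.05)


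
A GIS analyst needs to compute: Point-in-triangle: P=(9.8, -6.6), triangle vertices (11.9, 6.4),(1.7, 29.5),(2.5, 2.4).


Cross products: AB x AP = 181.11, BC x BP = 190.63, CA x CP = -113.8
All same sign? no

No, outside


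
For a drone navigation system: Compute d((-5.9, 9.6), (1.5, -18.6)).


dx=7.4, dy=-28.2
d^2 = 7.4^2 + (-28.2)^2 = 850
d = sqrt(850) = 29.1548

29.1548


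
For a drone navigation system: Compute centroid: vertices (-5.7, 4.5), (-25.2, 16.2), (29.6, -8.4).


Centroid = ((x_A+x_B+x_C)/3, (y_A+y_B+y_C)/3)
= (((-5.7)+(-25.2)+29.6)/3, (4.5+16.2+(-8.4))/3)
= (-0.4333, 4.1)

(-0.4333, 4.1)


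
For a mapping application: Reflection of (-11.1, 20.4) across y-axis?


Reflection over y-axis: (x,y) -> (-x,y)
(-11.1, 20.4) -> (11.1, 20.4)

(11.1, 20.4)


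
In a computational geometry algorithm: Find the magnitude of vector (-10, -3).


|u| = sqrt((-10)^2 + (-3)^2) = sqrt(109) = 10.4403

10.4403


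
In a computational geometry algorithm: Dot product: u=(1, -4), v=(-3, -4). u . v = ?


u . v = u_x*v_x + u_y*v_y = 1*(-3) + (-4)*(-4)
= (-3) + 16 = 13

13


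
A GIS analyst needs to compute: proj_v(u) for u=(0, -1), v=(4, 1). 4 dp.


u.v = -1, |v| = sqrt(17) = 4.1231
Scalar projection = u.v / |v| = -1 / sqrt(17) = -0.2425

-0.2425


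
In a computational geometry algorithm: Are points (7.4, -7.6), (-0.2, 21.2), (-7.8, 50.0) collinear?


Cross product: ((-0.2)-7.4)*(50-(-7.6)) - (21.2-(-7.6))*((-7.8)-7.4)
= 0

Yes, collinear


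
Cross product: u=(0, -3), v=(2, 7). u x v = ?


u x v = u_x*v_y - u_y*v_x = 0*7 - (-3)*2
= 0 - (-6) = 6

6


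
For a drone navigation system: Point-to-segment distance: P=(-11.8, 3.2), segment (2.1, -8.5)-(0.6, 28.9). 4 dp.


Project P onto AB: t = 0.3272 (clamped to [0,1])
Closest point on segment: (1.6092, 3.7378)
Distance: 13.42

13.42


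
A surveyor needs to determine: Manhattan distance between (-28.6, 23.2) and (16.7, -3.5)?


|(-28.6)-16.7| + |23.2-(-3.5)| = 45.3 + 26.7 = 72

72


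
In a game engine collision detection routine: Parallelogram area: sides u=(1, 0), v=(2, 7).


|u x v| = |1*7 - 0*2|
= |7 - 0| = 7

7


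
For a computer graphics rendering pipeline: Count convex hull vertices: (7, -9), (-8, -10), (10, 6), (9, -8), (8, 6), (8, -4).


Convex hull vertices (CCW): (-8, -10), (7, -9), (9, -8), (10, 6), (8, 6)
Count = 5

5


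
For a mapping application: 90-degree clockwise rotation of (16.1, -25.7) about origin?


90° CW: (x,y) -> (y, -x)
(16.1,-25.7) -> (-25.7, -16.1)

(-25.7, -16.1)


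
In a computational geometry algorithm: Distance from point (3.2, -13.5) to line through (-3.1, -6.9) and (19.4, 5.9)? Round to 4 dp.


|cross product| = 229.14
|line direction| = sqrt(670.09) = 25.8861
Distance = 229.14/sqrt(670.09) = 8.8519

8.8519


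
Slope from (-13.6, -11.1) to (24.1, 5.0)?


slope = (y2-y1)/(x2-x1) = (5-(-11.1))/(24.1-(-13.6)) = 16.1/37.7 = 0.4271

0.4271


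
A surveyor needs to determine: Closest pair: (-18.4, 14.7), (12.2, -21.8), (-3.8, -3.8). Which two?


d(P0,P1) = 47.6299, d(P0,P2) = 23.5671, d(P1,P2) = 24.0832
Closest: P0 and P2

Closest pair: (-18.4, 14.7) and (-3.8, -3.8), distance = 23.5671


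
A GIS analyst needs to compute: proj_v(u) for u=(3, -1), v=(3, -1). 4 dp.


u.v = 10, |v| = sqrt(10) = 3.1623
Scalar projection = u.v / |v| = 10 / sqrt(10) = 3.1623

3.1623


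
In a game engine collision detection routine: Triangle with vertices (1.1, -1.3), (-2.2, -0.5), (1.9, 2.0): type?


Side lengths squared: AB^2=11.53, BC^2=23.06, CA^2=11.53
Sorted: [11.53, 11.53, 23.06]
By sides: Isosceles, By angles: Right

Isosceles, Right


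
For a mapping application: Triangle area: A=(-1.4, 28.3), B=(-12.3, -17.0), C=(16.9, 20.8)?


Area = |x_A(y_B-y_C) + x_B(y_C-y_A) + x_C(y_A-y_B)|/2
= |52.92 + 92.25 + 765.57|/2
= 910.74/2 = 455.37

455.37


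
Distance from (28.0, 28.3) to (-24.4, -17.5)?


dx=-52.4, dy=-45.8
d^2 = (-52.4)^2 + (-45.8)^2 = 4843.4
d = sqrt(4843.4) = 69.5945

69.5945


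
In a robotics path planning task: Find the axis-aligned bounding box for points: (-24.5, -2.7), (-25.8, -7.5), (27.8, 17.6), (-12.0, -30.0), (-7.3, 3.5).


x range: [-25.8, 27.8]
y range: [-30, 17.6]
Bounding box: (-25.8,-30) to (27.8,17.6)

(-25.8,-30) to (27.8,17.6)


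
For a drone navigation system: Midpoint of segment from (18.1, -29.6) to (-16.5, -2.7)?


M = ((18.1+(-16.5))/2, ((-29.6)+(-2.7))/2)
= (0.8, -16.15)

(0.8, -16.15)


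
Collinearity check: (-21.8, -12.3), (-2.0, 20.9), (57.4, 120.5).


Cross product: ((-2)-(-21.8))*(120.5-(-12.3)) - (20.9-(-12.3))*(57.4-(-21.8))
= 0

Yes, collinear


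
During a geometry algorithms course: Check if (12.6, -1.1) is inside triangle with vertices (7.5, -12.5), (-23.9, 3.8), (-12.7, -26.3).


Cross products: AB x AP = -441.09, BC x BP = 1043.77, CA x CP = 159.9
All same sign? no

No, outside


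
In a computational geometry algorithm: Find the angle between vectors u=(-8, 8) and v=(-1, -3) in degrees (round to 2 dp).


u.v = -16, |u| = sqrt(128) = 11.3137, |v| = sqrt(10) = 3.1623
cos(theta) = u.v/(|u||v|) = -16/sqrt(1280) = -0.447214
theta = acos(-0.447214) = 116.57 degrees

116.57 degrees


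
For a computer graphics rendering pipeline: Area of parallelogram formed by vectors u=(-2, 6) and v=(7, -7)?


|u x v| = |(-2)*(-7) - 6*7|
= |14 - 42| = 28

28


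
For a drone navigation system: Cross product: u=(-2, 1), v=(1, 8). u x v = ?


u x v = u_x*v_y - u_y*v_x = (-2)*8 - 1*1
= (-16) - 1 = -17

-17


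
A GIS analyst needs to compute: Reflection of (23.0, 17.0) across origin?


Reflection over origin: (x,y) -> (-x,-y)
(23, 17) -> (-23, -17)

(-23, -17)


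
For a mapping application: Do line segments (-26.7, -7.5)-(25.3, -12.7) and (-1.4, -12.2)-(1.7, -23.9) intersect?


Cross products: d1=-281.44, d2=310.84, d3=-112.84, d4=-705.12
d1*d2 < 0 and d3*d4 < 0? no

No, they don't intersect


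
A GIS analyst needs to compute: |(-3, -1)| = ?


|u| = sqrt((-3)^2 + (-1)^2) = sqrt(10) = 3.1623

3.1623


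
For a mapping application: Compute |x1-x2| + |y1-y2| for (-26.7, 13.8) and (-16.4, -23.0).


|(-26.7)-(-16.4)| + |13.8-(-23)| = 10.3 + 36.8 = 47.1

47.1


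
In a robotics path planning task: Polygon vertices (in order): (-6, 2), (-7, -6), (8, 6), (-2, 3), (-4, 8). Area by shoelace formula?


Shoelace sum: ((-6)*(-6) - (-7)*2) + ((-7)*6 - 8*(-6)) + (8*3 - (-2)*6) + ((-2)*8 - (-4)*3) + ((-4)*2 - (-6)*8)
= 128
Area = |128|/2 = 64

64


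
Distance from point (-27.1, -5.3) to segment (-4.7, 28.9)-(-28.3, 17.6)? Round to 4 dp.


Project P onto AB: t = 1 (clamped to [0,1])
Closest point on segment: (-28.3, 17.6)
Distance: 22.9314

22.9314


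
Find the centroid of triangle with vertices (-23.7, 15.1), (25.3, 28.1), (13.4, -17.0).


Centroid = ((x_A+x_B+x_C)/3, (y_A+y_B+y_C)/3)
= (((-23.7)+25.3+13.4)/3, (15.1+28.1+(-17))/3)
= (5, 8.7333)

(5, 8.7333)


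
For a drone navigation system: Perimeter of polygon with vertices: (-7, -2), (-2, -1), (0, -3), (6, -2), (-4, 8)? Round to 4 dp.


Sides: (-7, -2)->(-2, -1): sqrt(26) = 5.09902, (-2, -1)->(0, -3): sqrt(8) = 2.828427, (0, -3)->(6, -2): sqrt(37) = 6.082763, (6, -2)->(-4, 8): sqrt(200) = 14.142136, (-4, 8)->(-7, -2): sqrt(109) = 10.440307
Sum = 38.592653
Perimeter = 38.5927

38.5927


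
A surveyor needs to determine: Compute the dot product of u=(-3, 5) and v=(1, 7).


u . v = u_x*v_x + u_y*v_y = (-3)*1 + 5*7
= (-3) + 35 = 32

32


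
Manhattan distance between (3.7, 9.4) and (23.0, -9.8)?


|3.7-23| + |9.4-(-9.8)| = 19.3 + 19.2 = 38.5

38.5


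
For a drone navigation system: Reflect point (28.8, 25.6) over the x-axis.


Reflection over x-axis: (x,y) -> (x,-y)
(28.8, 25.6) -> (28.8, -25.6)

(28.8, -25.6)


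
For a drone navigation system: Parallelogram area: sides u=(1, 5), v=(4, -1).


|u x v| = |1*(-1) - 5*4|
= |(-1) - 20| = 21

21


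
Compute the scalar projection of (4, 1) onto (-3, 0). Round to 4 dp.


u.v = -12, |v| = sqrt(9) = 3
Scalar projection = u.v / |v| = -12 / sqrt(9) = -4

-4


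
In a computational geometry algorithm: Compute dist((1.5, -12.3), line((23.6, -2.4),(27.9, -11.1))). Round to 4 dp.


|cross product| = 234.84
|line direction| = sqrt(94.18) = 9.7046
Distance = 234.84/sqrt(94.18) = 24.1987

24.1987


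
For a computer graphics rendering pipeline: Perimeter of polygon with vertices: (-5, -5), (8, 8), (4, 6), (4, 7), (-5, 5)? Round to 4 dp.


Sides: (-5, -5)->(8, 8): sqrt(338) = 18.384776, (8, 8)->(4, 6): sqrt(20) = 4.472136, (4, 6)->(4, 7): sqrt(1) = 1, (4, 7)->(-5, 5): sqrt(85) = 9.219544, (-5, 5)->(-5, -5): sqrt(100) = 10
Sum = 43.076456
Perimeter = 43.0765

43.0765


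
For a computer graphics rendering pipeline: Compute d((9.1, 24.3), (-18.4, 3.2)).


dx=-27.5, dy=-21.1
d^2 = (-27.5)^2 + (-21.1)^2 = 1201.46
d = sqrt(1201.46) = 34.6621

34.6621


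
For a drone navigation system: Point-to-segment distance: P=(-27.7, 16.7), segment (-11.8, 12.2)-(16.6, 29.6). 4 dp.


Project P onto AB: t = 0 (clamped to [0,1])
Closest point on segment: (-11.8, 12.2)
Distance: 16.5245

16.5245


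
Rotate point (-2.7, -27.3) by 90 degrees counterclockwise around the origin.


90° CCW: (x,y) -> (-y, x)
(-2.7,-27.3) -> (27.3, -2.7)

(27.3, -2.7)


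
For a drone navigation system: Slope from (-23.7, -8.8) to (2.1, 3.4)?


slope = (y2-y1)/(x2-x1) = (3.4-(-8.8))/(2.1-(-23.7)) = 12.2/25.8 = 0.4729

0.4729


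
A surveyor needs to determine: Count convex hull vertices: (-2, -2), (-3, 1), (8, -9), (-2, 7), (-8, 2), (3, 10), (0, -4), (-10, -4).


Convex hull vertices (CCW): (-10, -4), (8, -9), (3, 10), (-2, 7), (-8, 2)
Count = 5

5


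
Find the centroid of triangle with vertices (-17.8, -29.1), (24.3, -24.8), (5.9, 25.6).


Centroid = ((x_A+x_B+x_C)/3, (y_A+y_B+y_C)/3)
= (((-17.8)+24.3+5.9)/3, ((-29.1)+(-24.8)+25.6)/3)
= (4.1333, -9.4333)

(4.1333, -9.4333)


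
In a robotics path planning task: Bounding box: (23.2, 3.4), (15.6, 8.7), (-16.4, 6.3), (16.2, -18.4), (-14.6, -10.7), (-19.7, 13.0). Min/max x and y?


x range: [-19.7, 23.2]
y range: [-18.4, 13]
Bounding box: (-19.7,-18.4) to (23.2,13)

(-19.7,-18.4) to (23.2,13)


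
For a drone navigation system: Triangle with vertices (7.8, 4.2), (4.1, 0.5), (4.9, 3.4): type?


Side lengths squared: AB^2=27.38, BC^2=9.05, CA^2=9.05
Sorted: [9.05, 9.05, 27.38]
By sides: Isosceles, By angles: Obtuse

Isosceles, Obtuse


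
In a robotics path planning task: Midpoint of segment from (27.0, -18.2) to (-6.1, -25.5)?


M = ((27+(-6.1))/2, ((-18.2)+(-25.5))/2)
= (10.45, -21.85)

(10.45, -21.85)


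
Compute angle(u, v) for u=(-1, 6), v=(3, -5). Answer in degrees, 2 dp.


u.v = -33, |u| = sqrt(37) = 6.0828, |v| = sqrt(34) = 5.831
cos(theta) = u.v/(|u||v|) = -33/sqrt(1258) = -0.930408
theta = acos(-0.930408) = 158.5 degrees

158.5 degrees


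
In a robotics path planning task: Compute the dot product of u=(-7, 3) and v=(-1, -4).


u . v = u_x*v_x + u_y*v_y = (-7)*(-1) + 3*(-4)
= 7 + (-12) = -5

-5


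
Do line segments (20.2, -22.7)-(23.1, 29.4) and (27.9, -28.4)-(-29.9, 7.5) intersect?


Cross products: d1=-53.03, d2=-3168.52, d3=-417.7, d4=2697.79
d1*d2 < 0 and d3*d4 < 0? no

No, they don't intersect


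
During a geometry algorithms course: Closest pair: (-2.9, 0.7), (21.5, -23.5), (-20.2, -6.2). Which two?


d(P0,P1) = 34.3657, d(P0,P2) = 18.6253, d(P1,P2) = 45.1462
Closest: P0 and P2

Closest pair: (-2.9, 0.7) and (-20.2, -6.2), distance = 18.6253


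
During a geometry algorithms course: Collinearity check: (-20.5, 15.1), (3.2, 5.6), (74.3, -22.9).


Cross product: (3.2-(-20.5))*((-22.9)-15.1) - (5.6-15.1)*(74.3-(-20.5))
= 0

Yes, collinear


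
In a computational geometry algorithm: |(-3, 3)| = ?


|u| = sqrt((-3)^2 + 3^2) = sqrt(18) = 4.2426

4.2426


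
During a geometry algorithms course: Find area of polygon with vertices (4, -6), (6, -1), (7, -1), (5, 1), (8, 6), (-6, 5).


Shoelace sum: (4*(-1) - 6*(-6)) + (6*(-1) - 7*(-1)) + (7*1 - 5*(-1)) + (5*6 - 8*1) + (8*5 - (-6)*6) + ((-6)*(-6) - 4*5)
= 159
Area = |159|/2 = 79.5

79.5


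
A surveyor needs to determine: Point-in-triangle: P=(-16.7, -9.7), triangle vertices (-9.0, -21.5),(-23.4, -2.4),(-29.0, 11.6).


Cross products: AB x AP = -22.85, BC x BP = -52.92, CA x CP = -18.87
All same sign? yes

Yes, inside


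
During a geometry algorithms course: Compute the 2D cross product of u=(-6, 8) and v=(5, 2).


u x v = u_x*v_y - u_y*v_x = (-6)*2 - 8*5
= (-12) - 40 = -52

-52


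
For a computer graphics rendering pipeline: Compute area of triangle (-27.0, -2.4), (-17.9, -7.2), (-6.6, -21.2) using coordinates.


Area = |x_A(y_B-y_C) + x_B(y_C-y_A) + x_C(y_A-y_B)|/2
= |(-378) + 336.52 + (-31.68)|/2
= 73.16/2 = 36.58

36.58


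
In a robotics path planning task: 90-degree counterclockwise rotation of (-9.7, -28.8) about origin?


90° CCW: (x,y) -> (-y, x)
(-9.7,-28.8) -> (28.8, -9.7)

(28.8, -9.7)


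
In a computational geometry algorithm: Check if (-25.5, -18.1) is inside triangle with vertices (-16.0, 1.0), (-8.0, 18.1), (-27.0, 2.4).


Cross products: AB x AP = 9.65, BC x BP = 413.05, CA x CP = -223.4
All same sign? no

No, outside


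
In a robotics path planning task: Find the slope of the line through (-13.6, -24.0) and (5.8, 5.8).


slope = (y2-y1)/(x2-x1) = (5.8-(-24))/(5.8-(-13.6)) = 29.8/19.4 = 1.5361

1.5361


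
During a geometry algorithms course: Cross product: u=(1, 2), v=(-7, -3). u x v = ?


u x v = u_x*v_y - u_y*v_x = 1*(-3) - 2*(-7)
= (-3) - (-14) = 11

11


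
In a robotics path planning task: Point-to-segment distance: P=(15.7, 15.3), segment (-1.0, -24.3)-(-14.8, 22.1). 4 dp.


Project P onto AB: t = 0.6857 (clamped to [0,1])
Closest point on segment: (-10.4633, 7.5187)
Distance: 27.2959

27.2959


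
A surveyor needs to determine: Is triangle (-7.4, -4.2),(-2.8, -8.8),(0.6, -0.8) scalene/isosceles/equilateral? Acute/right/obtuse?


Side lengths squared: AB^2=42.32, BC^2=75.56, CA^2=75.56
Sorted: [42.32, 75.56, 75.56]
By sides: Isosceles, By angles: Acute

Isosceles, Acute


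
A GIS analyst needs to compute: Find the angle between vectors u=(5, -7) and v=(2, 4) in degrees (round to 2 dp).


u.v = -18, |u| = sqrt(74) = 8.6023, |v| = sqrt(20) = 4.4721
cos(theta) = u.v/(|u||v|) = -18/sqrt(1480) = -0.467888
theta = acos(-0.467888) = 117.9 degrees

117.9 degrees


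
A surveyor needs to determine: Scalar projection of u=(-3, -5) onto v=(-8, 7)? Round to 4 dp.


u.v = -11, |v| = sqrt(113) = 10.6301
Scalar projection = u.v / |v| = -11 / sqrt(113) = -1.0348

-1.0348


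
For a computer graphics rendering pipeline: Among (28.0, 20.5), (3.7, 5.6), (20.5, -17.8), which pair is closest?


d(P0,P1) = 28.5044, d(P0,P2) = 39.0274, d(P1,P2) = 28.8062
Closest: P0 and P1

Closest pair: (28.0, 20.5) and (3.7, 5.6), distance = 28.5044


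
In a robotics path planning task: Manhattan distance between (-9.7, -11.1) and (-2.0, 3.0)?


|(-9.7)-(-2)| + |(-11.1)-3| = 7.7 + 14.1 = 21.8

21.8


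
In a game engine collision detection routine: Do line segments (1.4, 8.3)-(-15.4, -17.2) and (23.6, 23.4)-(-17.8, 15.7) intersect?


Cross products: d1=454.2, d2=1380.54, d3=312.42, d4=-613.92
d1*d2 < 0 and d3*d4 < 0? no

No, they don't intersect


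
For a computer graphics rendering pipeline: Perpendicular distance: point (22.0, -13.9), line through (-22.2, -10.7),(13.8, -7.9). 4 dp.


|cross product| = 238.96
|line direction| = sqrt(1303.84) = 36.1087
Distance = 238.96/sqrt(1303.84) = 6.6178

6.6178


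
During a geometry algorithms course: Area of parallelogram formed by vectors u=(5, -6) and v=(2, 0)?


|u x v| = |5*0 - (-6)*2|
= |0 - (-12)| = 12

12


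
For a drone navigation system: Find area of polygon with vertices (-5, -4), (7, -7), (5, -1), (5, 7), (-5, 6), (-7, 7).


Shoelace sum: ((-5)*(-7) - 7*(-4)) + (7*(-1) - 5*(-7)) + (5*7 - 5*(-1)) + (5*6 - (-5)*7) + ((-5)*7 - (-7)*6) + ((-7)*(-4) - (-5)*7)
= 266
Area = |266|/2 = 133

133


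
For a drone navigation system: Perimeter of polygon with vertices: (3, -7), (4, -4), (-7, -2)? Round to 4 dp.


Sides: (3, -7)->(4, -4): sqrt(10) = 3.162278, (4, -4)->(-7, -2): sqrt(125) = 11.18034, (-7, -2)->(3, -7): sqrt(125) = 11.18034
Sum = 25.522958
Perimeter = 25.523

25.523


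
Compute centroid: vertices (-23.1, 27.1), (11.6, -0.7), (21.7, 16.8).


Centroid = ((x_A+x_B+x_C)/3, (y_A+y_B+y_C)/3)
= (((-23.1)+11.6+21.7)/3, (27.1+(-0.7)+16.8)/3)
= (3.4, 14.4)

(3.4, 14.4)


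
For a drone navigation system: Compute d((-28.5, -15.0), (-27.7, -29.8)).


dx=0.8, dy=-14.8
d^2 = 0.8^2 + (-14.8)^2 = 219.68
d = sqrt(219.68) = 14.8216

14.8216


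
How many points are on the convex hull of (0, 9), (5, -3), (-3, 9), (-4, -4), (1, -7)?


Convex hull vertices (CCW): (-4, -4), (1, -7), (5, -3), (0, 9), (-3, 9)
Count = 5

5


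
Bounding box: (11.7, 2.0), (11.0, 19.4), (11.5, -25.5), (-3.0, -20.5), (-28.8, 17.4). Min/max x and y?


x range: [-28.8, 11.7]
y range: [-25.5, 19.4]
Bounding box: (-28.8,-25.5) to (11.7,19.4)

(-28.8,-25.5) to (11.7,19.4)


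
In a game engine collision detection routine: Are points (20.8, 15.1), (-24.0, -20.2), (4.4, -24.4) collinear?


Cross product: ((-24)-20.8)*((-24.4)-15.1) - ((-20.2)-15.1)*(4.4-20.8)
= 1190.68

No, not collinear


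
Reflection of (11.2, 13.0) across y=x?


Reflection over y=x: (x,y) -> (y,x)
(11.2, 13) -> (13, 11.2)

(13, 11.2)


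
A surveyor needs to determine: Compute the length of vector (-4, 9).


|u| = sqrt((-4)^2 + 9^2) = sqrt(97) = 9.8489

9.8489


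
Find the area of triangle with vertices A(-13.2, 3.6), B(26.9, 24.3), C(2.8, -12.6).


Area = |x_A(y_B-y_C) + x_B(y_C-y_A) + x_C(y_A-y_B)|/2
= |(-487.08) + (-435.78) + (-57.96)|/2
= 980.82/2 = 490.41

490.41


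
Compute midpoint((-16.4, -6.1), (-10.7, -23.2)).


M = (((-16.4)+(-10.7))/2, ((-6.1)+(-23.2))/2)
= (-13.55, -14.65)

(-13.55, -14.65)


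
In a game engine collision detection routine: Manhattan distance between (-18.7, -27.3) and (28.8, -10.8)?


|(-18.7)-28.8| + |(-27.3)-(-10.8)| = 47.5 + 16.5 = 64

64


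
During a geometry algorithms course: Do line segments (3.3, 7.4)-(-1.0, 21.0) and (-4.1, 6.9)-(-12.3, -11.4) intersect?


Cross products: d1=131.32, d2=-58.89, d3=102.79, d4=293
d1*d2 < 0 and d3*d4 < 0? no

No, they don't intersect


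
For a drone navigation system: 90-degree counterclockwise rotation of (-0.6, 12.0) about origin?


90° CCW: (x,y) -> (-y, x)
(-0.6,12) -> (-12, -0.6)

(-12, -0.6)


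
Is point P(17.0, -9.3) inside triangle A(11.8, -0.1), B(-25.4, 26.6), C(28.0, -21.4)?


Cross products: AB x AP = 203.4, BC x BP = 118.14, CA x CP = 38.28
All same sign? yes

Yes, inside


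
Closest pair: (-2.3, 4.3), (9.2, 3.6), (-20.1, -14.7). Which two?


d(P0,P1) = 11.5213, d(P0,P2) = 26.0354, d(P1,P2) = 34.5453
Closest: P0 and P1

Closest pair: (-2.3, 4.3) and (9.2, 3.6), distance = 11.5213


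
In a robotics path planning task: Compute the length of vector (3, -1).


|u| = sqrt(3^2 + (-1)^2) = sqrt(10) = 3.1623

3.1623


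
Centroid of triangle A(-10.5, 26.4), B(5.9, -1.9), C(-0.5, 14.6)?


Centroid = ((x_A+x_B+x_C)/3, (y_A+y_B+y_C)/3)
= (((-10.5)+5.9+(-0.5))/3, (26.4+(-1.9)+14.6)/3)
= (-1.7, 13.0333)

(-1.7, 13.0333)


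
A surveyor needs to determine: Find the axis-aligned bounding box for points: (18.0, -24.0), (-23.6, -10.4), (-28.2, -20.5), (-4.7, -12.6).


x range: [-28.2, 18]
y range: [-24, -10.4]
Bounding box: (-28.2,-24) to (18,-10.4)

(-28.2,-24) to (18,-10.4)


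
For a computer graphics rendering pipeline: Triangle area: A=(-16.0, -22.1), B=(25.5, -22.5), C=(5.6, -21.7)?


Area = |x_A(y_B-y_C) + x_B(y_C-y_A) + x_C(y_A-y_B)|/2
= |12.8 + 10.2 + 2.24|/2
= 25.24/2 = 12.62

12.62


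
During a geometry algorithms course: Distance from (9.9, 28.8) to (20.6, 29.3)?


dx=10.7, dy=0.5
d^2 = 10.7^2 + 0.5^2 = 114.74
d = sqrt(114.74) = 10.7117

10.7117


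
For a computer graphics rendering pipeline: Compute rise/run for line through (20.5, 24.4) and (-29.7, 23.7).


slope = (y2-y1)/(x2-x1) = (23.7-24.4)/((-29.7)-20.5) = (-0.7)/(-50.2) = 0.0139

0.0139


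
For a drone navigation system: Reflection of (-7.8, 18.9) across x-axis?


Reflection over x-axis: (x,y) -> (x,-y)
(-7.8, 18.9) -> (-7.8, -18.9)

(-7.8, -18.9)


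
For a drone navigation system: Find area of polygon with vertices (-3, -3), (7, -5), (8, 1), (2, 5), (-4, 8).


Shoelace sum: ((-3)*(-5) - 7*(-3)) + (7*1 - 8*(-5)) + (8*5 - 2*1) + (2*8 - (-4)*5) + ((-4)*(-3) - (-3)*8)
= 193
Area = |193|/2 = 96.5

96.5


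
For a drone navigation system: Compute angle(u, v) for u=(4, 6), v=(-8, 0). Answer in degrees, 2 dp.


u.v = -32, |u| = sqrt(52) = 7.2111, |v| = sqrt(64) = 8
cos(theta) = u.v/(|u||v|) = -32/sqrt(3328) = -0.5547
theta = acos(-0.5547) = 123.69 degrees

123.69 degrees


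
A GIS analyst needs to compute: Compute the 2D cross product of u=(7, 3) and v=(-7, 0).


u x v = u_x*v_y - u_y*v_x = 7*0 - 3*(-7)
= 0 - (-21) = 21

21


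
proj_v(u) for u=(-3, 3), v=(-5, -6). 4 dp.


u.v = -3, |v| = sqrt(61) = 7.8102
Scalar projection = u.v / |v| = -3 / sqrt(61) = -0.3841

-0.3841


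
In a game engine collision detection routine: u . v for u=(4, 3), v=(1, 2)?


u . v = u_x*v_x + u_y*v_y = 4*1 + 3*2
= 4 + 6 = 10

10


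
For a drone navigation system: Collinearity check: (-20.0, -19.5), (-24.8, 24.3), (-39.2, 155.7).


Cross product: ((-24.8)-(-20))*(155.7-(-19.5)) - (24.3-(-19.5))*((-39.2)-(-20))
= 0

Yes, collinear


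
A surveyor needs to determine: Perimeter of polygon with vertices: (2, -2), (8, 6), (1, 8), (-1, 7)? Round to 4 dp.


Sides: (2, -2)->(8, 6): sqrt(100) = 10, (8, 6)->(1, 8): sqrt(53) = 7.28011, (1, 8)->(-1, 7): sqrt(5) = 2.236068, (-1, 7)->(2, -2): sqrt(90) = 9.486833
Sum = 29.003011
Perimeter = 29.003

29.003


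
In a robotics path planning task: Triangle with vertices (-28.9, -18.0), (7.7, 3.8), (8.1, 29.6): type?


Side lengths squared: AB^2=1814.8, BC^2=665.8, CA^2=3634.76
Sorted: [665.8, 1814.8, 3634.76]
By sides: Scalene, By angles: Obtuse

Scalene, Obtuse


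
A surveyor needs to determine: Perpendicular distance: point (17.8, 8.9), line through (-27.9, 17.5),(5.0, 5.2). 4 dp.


|cross product| = 279.17
|line direction| = sqrt(1233.7) = 35.1241
Distance = 279.17/sqrt(1233.7) = 7.9481

7.9481


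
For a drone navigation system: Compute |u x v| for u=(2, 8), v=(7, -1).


|u x v| = |2*(-1) - 8*7|
= |(-2) - 56| = 58

58


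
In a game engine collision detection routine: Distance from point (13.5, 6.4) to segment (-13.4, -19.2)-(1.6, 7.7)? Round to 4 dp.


Project P onto AB: t = 1 (clamped to [0,1])
Closest point on segment: (1.6, 7.7)
Distance: 11.9708

11.9708


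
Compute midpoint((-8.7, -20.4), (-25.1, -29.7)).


M = (((-8.7)+(-25.1))/2, ((-20.4)+(-29.7))/2)
= (-16.9, -25.05)

(-16.9, -25.05)


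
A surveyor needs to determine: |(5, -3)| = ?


|u| = sqrt(5^2 + (-3)^2) = sqrt(34) = 5.831

5.831


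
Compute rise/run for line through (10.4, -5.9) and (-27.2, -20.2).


slope = (y2-y1)/(x2-x1) = ((-20.2)-(-5.9))/((-27.2)-10.4) = (-14.3)/(-37.6) = 0.3803

0.3803


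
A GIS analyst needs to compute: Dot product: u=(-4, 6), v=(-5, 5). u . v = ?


u . v = u_x*v_x + u_y*v_y = (-4)*(-5) + 6*5
= 20 + 30 = 50

50


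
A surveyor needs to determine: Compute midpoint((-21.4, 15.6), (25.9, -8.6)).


M = (((-21.4)+25.9)/2, (15.6+(-8.6))/2)
= (2.25, 3.5)

(2.25, 3.5)


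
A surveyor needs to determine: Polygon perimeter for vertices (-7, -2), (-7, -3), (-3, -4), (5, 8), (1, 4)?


Sides: (-7, -2)->(-7, -3): sqrt(1) = 1, (-7, -3)->(-3, -4): sqrt(17) = 4.123106, (-3, -4)->(5, 8): sqrt(208) = 14.422205, (5, 8)->(1, 4): sqrt(32) = 5.656854, (1, 4)->(-7, -2): sqrt(100) = 10
Sum = 35.202165
Perimeter = 35.2022

35.2022


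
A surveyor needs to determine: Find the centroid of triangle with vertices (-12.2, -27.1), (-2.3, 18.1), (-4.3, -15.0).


Centroid = ((x_A+x_B+x_C)/3, (y_A+y_B+y_C)/3)
= (((-12.2)+(-2.3)+(-4.3))/3, ((-27.1)+18.1+(-15))/3)
= (-6.2667, -8)

(-6.2667, -8)


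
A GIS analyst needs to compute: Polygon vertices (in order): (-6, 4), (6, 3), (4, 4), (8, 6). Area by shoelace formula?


Shoelace sum: ((-6)*3 - 6*4) + (6*4 - 4*3) + (4*6 - 8*4) + (8*4 - (-6)*6)
= 30
Area = |30|/2 = 15

15


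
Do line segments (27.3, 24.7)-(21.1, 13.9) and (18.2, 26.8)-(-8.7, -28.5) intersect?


Cross products: d1=559.72, d2=507.38, d3=-111.3, d4=-58.96
d1*d2 < 0 and d3*d4 < 0? no

No, they don't intersect


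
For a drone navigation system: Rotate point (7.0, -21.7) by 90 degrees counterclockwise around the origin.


90° CCW: (x,y) -> (-y, x)
(7,-21.7) -> (21.7, 7)

(21.7, 7)


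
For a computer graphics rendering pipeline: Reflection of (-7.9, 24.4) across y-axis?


Reflection over y-axis: (x,y) -> (-x,y)
(-7.9, 24.4) -> (7.9, 24.4)

(7.9, 24.4)


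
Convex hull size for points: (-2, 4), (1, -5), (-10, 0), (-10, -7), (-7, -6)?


Convex hull vertices (CCW): (-10, -7), (1, -5), (-2, 4), (-10, 0)
Count = 4

4


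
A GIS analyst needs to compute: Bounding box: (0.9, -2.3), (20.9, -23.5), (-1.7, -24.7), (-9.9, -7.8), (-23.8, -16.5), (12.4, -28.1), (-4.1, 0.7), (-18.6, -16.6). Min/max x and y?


x range: [-23.8, 20.9]
y range: [-28.1, 0.7]
Bounding box: (-23.8,-28.1) to (20.9,0.7)

(-23.8,-28.1) to (20.9,0.7)


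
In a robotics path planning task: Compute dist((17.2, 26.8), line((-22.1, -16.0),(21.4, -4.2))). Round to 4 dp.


|cross product| = 1398.06
|line direction| = sqrt(2031.49) = 45.0721
Distance = 1398.06/sqrt(2031.49) = 31.0183

31.0183


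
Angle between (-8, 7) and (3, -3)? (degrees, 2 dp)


u.v = -45, |u| = sqrt(113) = 10.6301, |v| = sqrt(18) = 4.2426
cos(theta) = u.v/(|u||v|) = -45/sqrt(2034) = -0.997785
theta = acos(-0.997785) = 176.19 degrees

176.19 degrees


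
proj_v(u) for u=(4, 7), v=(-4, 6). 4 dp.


u.v = 26, |v| = sqrt(52) = 7.2111
Scalar projection = u.v / |v| = 26 / sqrt(52) = 3.6056

3.6056


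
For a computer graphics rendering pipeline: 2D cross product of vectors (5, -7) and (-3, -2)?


u x v = u_x*v_y - u_y*v_x = 5*(-2) - (-7)*(-3)
= (-10) - 21 = -31

-31


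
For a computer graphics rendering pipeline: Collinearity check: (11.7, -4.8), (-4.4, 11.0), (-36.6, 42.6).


Cross product: ((-4.4)-11.7)*(42.6-(-4.8)) - (11-(-4.8))*((-36.6)-11.7)
= 0

Yes, collinear
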